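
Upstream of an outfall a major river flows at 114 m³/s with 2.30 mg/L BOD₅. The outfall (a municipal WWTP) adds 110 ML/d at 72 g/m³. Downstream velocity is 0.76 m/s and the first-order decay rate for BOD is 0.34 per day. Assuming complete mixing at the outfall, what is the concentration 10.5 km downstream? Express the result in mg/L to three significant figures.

110 ML/d = 1.273 m³/s.
After complete mixing, C₀ = (1.273·72 + 114·2.3) / 115.3 = 3.07 mg/L.
Travel time t = 1.05e+04 m / 0.76 m/s = 1.382e+04 s = 0.1599 d.
C = 3.07·exp(−0.34·0.1599) = 3.07·0.9471 = 2.907 mg/L.

2.91 mg/L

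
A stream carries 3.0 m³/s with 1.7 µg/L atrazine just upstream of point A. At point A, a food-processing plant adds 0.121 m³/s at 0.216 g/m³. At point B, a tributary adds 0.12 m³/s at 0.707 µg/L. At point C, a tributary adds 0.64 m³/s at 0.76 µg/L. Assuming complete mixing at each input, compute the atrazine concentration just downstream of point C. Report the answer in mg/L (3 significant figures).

0.00820 mg/L

1.7 µg/L = 0.0017 mg/L.
After input A: C = (3·0.0017 + 0.121·0.216) / 3.121 = 0.01001 mg/L.
0.707 µg/L = 0.000707 mg/L.
After input B: C = (3.121·0.01001 + 0.12·0.000707) / 3.241 = 0.009664 mg/L.
0.76 µg/L = 0.00076 mg/L.
After input C: C = (3.241·0.009664 + 0.64·0.00076) / 3.881 = 0.008196 mg/L.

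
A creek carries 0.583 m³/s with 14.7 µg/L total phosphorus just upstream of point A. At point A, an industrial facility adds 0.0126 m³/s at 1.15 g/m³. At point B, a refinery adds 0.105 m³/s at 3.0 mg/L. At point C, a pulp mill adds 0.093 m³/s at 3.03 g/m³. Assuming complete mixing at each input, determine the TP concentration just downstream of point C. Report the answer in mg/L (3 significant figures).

14.7 µg/L = 0.0147 mg/L.
After input A: C = (0.583·0.0147 + 0.0126·1.15) / 0.5956 = 0.03872 mg/L.
After input B: C = (0.5956·0.03872 + 0.105·3) / 0.7006 = 0.4825 mg/L.
After input C: C = (0.7006·0.4825 + 0.093·3.03) / 0.7936 = 0.7811 mg/L.

0.781 mg/L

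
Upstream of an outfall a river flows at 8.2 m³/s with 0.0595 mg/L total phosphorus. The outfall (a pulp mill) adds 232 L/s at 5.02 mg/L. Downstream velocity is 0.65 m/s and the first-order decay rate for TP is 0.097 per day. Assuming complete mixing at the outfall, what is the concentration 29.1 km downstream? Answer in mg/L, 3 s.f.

0.186 mg/L

232 L/s = 0.232 m³/s.
After complete mixing, C₀ = (0.232·5.02 + 8.2·0.0595) / 8.432 = 0.196 mg/L.
Travel time t = 2.91e+04 m / 0.65 m/s = 4.477e+04 s = 0.5182 d.
C = 0.196·exp(−0.097·0.5182) = 0.196·0.951 = 0.1864 mg/L.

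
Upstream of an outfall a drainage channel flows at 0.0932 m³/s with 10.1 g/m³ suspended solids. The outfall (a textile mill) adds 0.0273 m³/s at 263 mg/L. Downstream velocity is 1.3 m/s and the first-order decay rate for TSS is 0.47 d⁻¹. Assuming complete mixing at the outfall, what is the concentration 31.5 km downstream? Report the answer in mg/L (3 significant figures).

59.1 mg/L

After complete mixing, C₀ = (0.0273·263 + 0.0932·10.1) / 0.1205 = 67.4 mg/L.
Travel time t = 3.15e+04 m / 1.3 m/s = 2.423e+04 s = 0.2804 d.
C = 67.4·exp(−0.47·0.2804) = 67.4·0.8765 = 59.07 mg/L.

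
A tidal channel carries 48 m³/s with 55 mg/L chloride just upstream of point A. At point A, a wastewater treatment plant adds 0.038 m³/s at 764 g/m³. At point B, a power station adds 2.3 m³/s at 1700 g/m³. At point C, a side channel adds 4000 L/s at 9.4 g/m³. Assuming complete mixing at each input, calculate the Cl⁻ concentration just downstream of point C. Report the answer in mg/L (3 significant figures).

After input A: C = (48·55 + 0.038·764) / 48.04 = 55.56 mg/L.
After input B: C = (48.04·55.56 + 2.3·1700) / 50.34 = 130.7 mg/L.
4000 L/s = 4 m³/s.
After input C: C = (50.34·130.7 + 4·9.4) / 54.34 = 121.8 mg/L.

122 mg/L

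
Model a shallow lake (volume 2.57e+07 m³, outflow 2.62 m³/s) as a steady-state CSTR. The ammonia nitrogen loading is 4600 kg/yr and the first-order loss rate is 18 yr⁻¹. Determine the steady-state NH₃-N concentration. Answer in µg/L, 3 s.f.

Outflow Q = 2.62 m³/s × 3.156e+07 s/yr = 8.268e+07 m³/yr.
Steady-state CSTR mass balance: W = Q·C + k·V·C, so C = W/(Q + kV).
Q + kV = 8.268e+07 + 18·2.57e+07 = 5.453e+08 m³/yr.
C = 4600/5.453e+08 = 8.436e-06 kg/m³ = 0.008436 mg/L = 8.436 µg/L.

8.44 µg/L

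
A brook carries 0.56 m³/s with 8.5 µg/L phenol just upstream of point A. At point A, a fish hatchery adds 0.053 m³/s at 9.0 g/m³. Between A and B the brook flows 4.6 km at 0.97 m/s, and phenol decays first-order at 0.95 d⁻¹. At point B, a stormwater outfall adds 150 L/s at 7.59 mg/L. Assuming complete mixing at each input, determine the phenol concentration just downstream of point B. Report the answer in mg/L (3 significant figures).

8.5 µg/L = 0.0085 mg/L.
After input A: C = (0.56·0.0085 + 0.053·9) / 0.613 = 0.7859 mg/L.
Over the 4.6 km reach to input B (t = 4742 s = 0.05489 d), decay gives C = 0.7859·exp(−0.95·0.05489) = 0.746 mg/L.
150 L/s = 0.15 m³/s.
After input B: C = (0.613·0.746 + 0.15·7.59) / 0.763 = 2.091 mg/L.

2.09 mg/L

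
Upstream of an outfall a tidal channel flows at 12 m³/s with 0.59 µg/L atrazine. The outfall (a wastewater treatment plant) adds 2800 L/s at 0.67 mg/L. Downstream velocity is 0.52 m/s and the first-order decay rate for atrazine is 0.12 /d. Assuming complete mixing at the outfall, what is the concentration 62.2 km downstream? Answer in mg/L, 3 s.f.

2800 L/s = 2.8 m³/s.
0.59 µg/L = 0.00059 mg/L.
After complete mixing, C₀ = (2.8·0.67 + 12·0.00059) / 14.8 = 0.1272 mg/L.
Travel time t = 6.22e+04 m / 0.52 m/s = 1.196e+05 s = 1.384 d.
C = 0.1272·exp(−0.12·1.384) = 0.1272·0.8469 = 0.1078 mg/L.

0.108 mg/L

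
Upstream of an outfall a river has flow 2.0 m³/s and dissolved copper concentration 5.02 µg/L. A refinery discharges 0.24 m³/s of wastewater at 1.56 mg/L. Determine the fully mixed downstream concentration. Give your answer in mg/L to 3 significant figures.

5.02 µg/L = 0.00502 mg/L.
Conservation of mass across the mixing zone: C = (0.24·1.56 + 2·0.00502) / (0.24 + 2) = 0.3844/2.24 = 0.1716 mg/L.

0.172 mg/L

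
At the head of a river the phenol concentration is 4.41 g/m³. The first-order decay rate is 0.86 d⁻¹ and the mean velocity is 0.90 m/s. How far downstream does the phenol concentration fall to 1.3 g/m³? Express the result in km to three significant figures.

From C = C₀·e^(−kt), t = ln(C₀/C)/k = ln(4.41/1.3)/0.86 = 1.222/0.86 = 1.42 d.
Distance = v·t = 0.90 m/s × 1.227e+05 s = 1.104e+05 m = 110.4 km.

110 km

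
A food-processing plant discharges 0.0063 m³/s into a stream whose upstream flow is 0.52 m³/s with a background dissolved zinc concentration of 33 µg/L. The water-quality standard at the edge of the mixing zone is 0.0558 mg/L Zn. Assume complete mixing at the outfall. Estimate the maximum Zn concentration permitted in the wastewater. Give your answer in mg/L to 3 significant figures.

1.94 mg/L

33 µg/L = 0.033 mg/L.
Mass balance: 0.0558·0.5263 = 0.0063·Cₑ + 0.52·0.033.
Cₑ = (0.02937 − 0.01716) / 0.0063 = 1.938 mg/L.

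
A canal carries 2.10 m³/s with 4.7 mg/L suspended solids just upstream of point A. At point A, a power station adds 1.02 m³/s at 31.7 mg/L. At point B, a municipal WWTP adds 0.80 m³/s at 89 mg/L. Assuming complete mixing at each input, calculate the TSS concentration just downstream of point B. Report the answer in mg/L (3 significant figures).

28.9 mg/L

After input A: C = (2.1·4.7 + 1.02·31.7) / 3.12 = 13.53 mg/L.
After input B: C = (3.12·13.53 + 0.8·89) / 3.92 = 28.93 mg/L.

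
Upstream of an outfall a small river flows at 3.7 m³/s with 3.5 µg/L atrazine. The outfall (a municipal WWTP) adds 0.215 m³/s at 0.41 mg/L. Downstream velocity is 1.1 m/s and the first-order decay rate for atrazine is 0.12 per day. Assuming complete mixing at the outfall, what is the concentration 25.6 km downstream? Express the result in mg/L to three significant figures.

3.5 µg/L = 0.0035 mg/L.
After complete mixing, C₀ = (0.215·0.41 + 3.7·0.0035) / 3.915 = 0.02582 mg/L.
Travel time t = 2.56e+04 m / 1.1 m/s = 2.327e+04 s = 0.2694 d.
C = 0.02582·exp(−0.12·0.2694) = 0.02582·0.9682 = 0.025 mg/L.

0.0250 mg/L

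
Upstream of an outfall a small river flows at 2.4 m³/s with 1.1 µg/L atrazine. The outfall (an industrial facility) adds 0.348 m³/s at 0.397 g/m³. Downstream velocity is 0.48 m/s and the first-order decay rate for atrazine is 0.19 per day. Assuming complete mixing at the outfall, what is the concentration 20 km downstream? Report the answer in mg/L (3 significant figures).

1.1 µg/L = 0.0011 mg/L.
After complete mixing, C₀ = (0.348·0.397 + 2.4·0.0011) / 2.748 = 0.05124 mg/L.
Travel time t = 2e+04 m / 0.48 m/s = 4.167e+04 s = 0.4823 d.
C = 0.05124·exp(−0.19·0.4823) = 0.05124·0.9124 = 0.04675 mg/L.

0.0467 mg/L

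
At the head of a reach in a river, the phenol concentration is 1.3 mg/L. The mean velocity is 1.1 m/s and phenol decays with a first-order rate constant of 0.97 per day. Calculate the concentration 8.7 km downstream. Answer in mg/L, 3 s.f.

Travel time t = 8.7 km / 1.1 m/s = 8700/1.1 = 7909 s = 0.09154 d.
First-order decay: C = 1.3·exp(−0.97·0.09154) = 1.3·0.915 = 1.19 mg/L.

1.19 mg/L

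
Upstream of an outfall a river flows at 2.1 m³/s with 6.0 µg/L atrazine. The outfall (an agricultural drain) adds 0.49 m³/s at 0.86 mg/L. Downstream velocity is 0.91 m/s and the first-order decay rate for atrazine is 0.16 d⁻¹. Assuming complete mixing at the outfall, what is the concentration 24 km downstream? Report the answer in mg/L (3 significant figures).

6.0 µg/L = 0.006 mg/L.
After complete mixing, C₀ = (0.49·0.86 + 2.1·0.006) / 2.59 = 0.1676 mg/L.
Travel time t = 2.4e+04 m / 0.91 m/s = 2.637e+04 s = 0.3053 d.
C = 0.1676·exp(−0.16·0.3053) = 0.1676·0.9523 = 0.1596 mg/L.

0.160 mg/L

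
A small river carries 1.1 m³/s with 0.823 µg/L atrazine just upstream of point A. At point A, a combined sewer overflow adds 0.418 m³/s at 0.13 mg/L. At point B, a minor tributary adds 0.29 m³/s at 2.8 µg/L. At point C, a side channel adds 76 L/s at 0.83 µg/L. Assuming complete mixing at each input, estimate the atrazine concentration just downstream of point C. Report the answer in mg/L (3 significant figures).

0.823 µg/L = 0.000823 mg/L.
After input A: C = (1.1·0.000823 + 0.418·0.13) / 1.518 = 0.03639 mg/L.
2.8 µg/L = 0.0028 mg/L.
After input B: C = (1.518·0.03639 + 0.29·0.0028) / 1.808 = 0.03101 mg/L.
76 L/s = 0.076 m³/s.
0.83 µg/L = 0.00083 mg/L.
After input C: C = (1.808·0.03101 + 0.076·0.00083) / 1.884 = 0.02979 mg/L.

0.0298 mg/L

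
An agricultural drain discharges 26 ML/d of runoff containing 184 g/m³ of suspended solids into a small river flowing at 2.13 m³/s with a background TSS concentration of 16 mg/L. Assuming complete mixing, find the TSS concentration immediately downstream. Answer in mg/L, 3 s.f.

36.8 mg/L

26 ML/d = 0.3009 m³/s.
Flow-weighted mixing gives C = (0.3009·184 + 2.13·16) / (0.3009 + 2.13) = 89.45/2.431 = 36.8 mg/L.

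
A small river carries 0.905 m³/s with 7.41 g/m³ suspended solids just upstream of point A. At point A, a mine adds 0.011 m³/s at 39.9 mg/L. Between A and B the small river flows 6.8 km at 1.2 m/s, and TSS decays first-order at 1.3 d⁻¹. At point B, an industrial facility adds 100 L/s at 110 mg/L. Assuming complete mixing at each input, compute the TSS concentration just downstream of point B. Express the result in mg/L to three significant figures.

After input A: C = (0.905·7.41 + 0.011·39.9) / 0.916 = 7.8 mg/L.
Over the 6.8 km reach to input B (t = 5667 s = 0.06559 d), decay gives C = 7.8·exp(−1.3·0.06559) = 7.163 mg/L.
100 L/s = 0.1 m³/s.
After input B: C = (0.916·7.163 + 0.1·110) / 1.016 = 17.28 mg/L.

17.3 mg/L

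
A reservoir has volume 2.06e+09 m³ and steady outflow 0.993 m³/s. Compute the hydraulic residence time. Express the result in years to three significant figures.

Q = 0.993 m³/s × 3.156e+07 s/yr = 3.134e+07 m³/yr.
Hydraulic residence time τ = V/Q = 2.06e+09/3.134e+07 = 65.74 yr.

65.7 yr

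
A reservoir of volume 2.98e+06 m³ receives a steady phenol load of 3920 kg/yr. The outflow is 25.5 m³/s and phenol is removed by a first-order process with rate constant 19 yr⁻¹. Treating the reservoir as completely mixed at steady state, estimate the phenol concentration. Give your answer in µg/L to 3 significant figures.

4.55 µg/L

Outflow Q = 25.5 m³/s × 3.156e+07 s/yr = 8.047e+08 m³/yr.
Steady-state CSTR mass balance: W = Q·C + k·V·C, so C = W/(Q + kV).
Q + kV = 8.047e+08 + 19·2.98e+06 = 8.613e+08 m³/yr.
C = 3920/8.613e+08 = 4.551e-06 kg/m³ = 0.004551 mg/L = 4.551 µg/L.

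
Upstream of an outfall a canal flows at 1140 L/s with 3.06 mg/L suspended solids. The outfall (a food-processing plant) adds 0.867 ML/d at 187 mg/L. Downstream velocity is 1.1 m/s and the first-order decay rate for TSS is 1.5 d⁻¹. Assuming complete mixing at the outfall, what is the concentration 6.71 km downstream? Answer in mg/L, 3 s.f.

4.20 mg/L

0.867 ML/d = 0.01003 m³/s.
1140 L/s = 1.14 m³/s.
After complete mixing, C₀ = (0.01003·187 + 1.14·3.06) / 1.15 = 4.665 mg/L.
Travel time t = 6710 m / 1.1 m/s = 6100 s = 0.0706 d.
C = 4.665·exp(−1.5·0.0706) = 4.665·0.8995 = 4.196 mg/L.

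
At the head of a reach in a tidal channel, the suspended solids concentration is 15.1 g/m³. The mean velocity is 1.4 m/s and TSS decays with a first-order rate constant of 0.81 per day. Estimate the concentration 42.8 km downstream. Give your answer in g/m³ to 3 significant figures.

11.3 g/m³

Travel time t = 42.8 km / 1.4 m/s = 4.28e+04/1.4 = 3.057e+04 s = 0.3538 d.
First-order decay: C = 15.1·exp(−0.81·0.3538) = 15.1·0.7508 = 11.34 g/m³.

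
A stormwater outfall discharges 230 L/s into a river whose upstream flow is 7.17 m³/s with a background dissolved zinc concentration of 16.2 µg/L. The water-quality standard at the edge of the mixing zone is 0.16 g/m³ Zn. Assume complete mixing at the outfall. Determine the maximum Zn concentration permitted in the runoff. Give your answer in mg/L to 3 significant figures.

230 L/s = 0.23 m³/s.
16.2 µg/L = 0.0162 mg/L.
Mass balance: 0.16·7.4 = 0.23·Cₑ + 7.17·0.0162.
Cₑ = (1.184 − 0.1162) / 0.23 = 4.643 mg/L.

4.64 mg/L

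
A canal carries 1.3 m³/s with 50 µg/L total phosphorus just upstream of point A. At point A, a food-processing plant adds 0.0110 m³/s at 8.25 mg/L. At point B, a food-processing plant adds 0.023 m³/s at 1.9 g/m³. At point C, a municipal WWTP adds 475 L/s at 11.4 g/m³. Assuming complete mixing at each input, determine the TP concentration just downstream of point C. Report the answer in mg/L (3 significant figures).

50 µg/L = 0.05 mg/L.
After input A: C = (1.3·0.05 + 0.011·8.25) / 1.311 = 0.1188 mg/L.
After input B: C = (1.311·0.1188 + 0.023·1.9) / 1.334 = 0.1495 mg/L.
475 L/s = 0.475 m³/s.
After input C: C = (1.334·0.1495 + 0.475·11.4) / 1.809 = 3.104 mg/L.

3.10 mg/L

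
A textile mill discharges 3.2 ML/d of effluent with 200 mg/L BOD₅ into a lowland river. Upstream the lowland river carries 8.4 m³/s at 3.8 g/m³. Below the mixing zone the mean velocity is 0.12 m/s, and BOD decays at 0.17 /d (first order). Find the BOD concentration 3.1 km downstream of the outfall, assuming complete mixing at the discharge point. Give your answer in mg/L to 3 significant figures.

3.2 ML/d = 0.03704 m³/s.
After complete mixing, C₀ = (0.03704·200 + 8.4·3.8) / 8.437 = 4.661 mg/L.
Travel time t = 3100 m / 0.12 m/s = 2.583e+04 s = 0.299 d.
C = 4.661·exp(−0.17·0.299) = 4.661·0.9504 = 4.43 mg/L.

4.43 mg/L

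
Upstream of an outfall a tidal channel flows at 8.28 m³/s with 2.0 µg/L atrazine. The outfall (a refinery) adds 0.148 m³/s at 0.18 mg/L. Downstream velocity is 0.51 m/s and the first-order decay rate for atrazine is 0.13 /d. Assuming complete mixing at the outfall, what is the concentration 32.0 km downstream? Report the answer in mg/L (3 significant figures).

0.00466 mg/L

2.0 µg/L = 0.002 mg/L.
After complete mixing, C₀ = (0.148·0.18 + 8.28·0.002) / 8.428 = 0.005126 mg/L.
Travel time t = 3.2e+04 m / 0.51 m/s = 6.275e+04 s = 0.7262 d.
C = 0.005126·exp(−0.13·0.7262) = 0.005126·0.9099 = 0.004664 mg/L.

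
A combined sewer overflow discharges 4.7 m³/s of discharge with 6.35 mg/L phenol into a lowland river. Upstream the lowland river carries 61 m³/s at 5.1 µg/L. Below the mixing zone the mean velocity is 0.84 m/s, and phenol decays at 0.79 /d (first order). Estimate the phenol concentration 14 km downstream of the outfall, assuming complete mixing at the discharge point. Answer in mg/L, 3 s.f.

5.1 µg/L = 0.0051 mg/L.
After complete mixing, C₀ = (4.7·6.35 + 61·0.0051) / 65.7 = 0.459 mg/L.
Travel time t = 1.4e+04 m / 0.84 m/s = 1.667e+04 s = 0.1929 d.
C = 0.459·exp(−0.79·0.1929) = 0.459·0.8587 = 0.3941 mg/L.

0.394 mg/L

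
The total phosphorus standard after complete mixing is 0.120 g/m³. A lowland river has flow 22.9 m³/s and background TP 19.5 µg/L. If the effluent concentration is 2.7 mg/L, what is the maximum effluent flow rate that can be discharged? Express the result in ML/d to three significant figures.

77.1 ML/d

19.5 µg/L = 0.0195 mg/L.
Mass balance at complete mixing: C_std·(Q_w + Q_r) = Q_w·C_e + Q_r·C_b.
Rearranging, Q_w = Q_r·(C_std − C_b)/(C_e − C_std) = 22.9·(0.12 − 0.0195) / (2.7 − 0.12) = 0.892 m³/s.
= 77.07 ML/d.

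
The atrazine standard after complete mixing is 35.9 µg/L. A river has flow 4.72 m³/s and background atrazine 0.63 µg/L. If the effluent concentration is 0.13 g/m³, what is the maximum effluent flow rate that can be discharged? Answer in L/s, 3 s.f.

1770 L/s

0.63 µg/L = 0.00063 mg/L.
35.9 µg/L = 0.0359 mg/L.
Mass balance at complete mixing: C_std·(Q_w + Q_r) = Q_w·C_e + Q_r·C_b.
Rearranging, Q_w = Q_r·(C_std − C_b)/(C_e − C_std) = 4.72·(0.0359 − 0.00063) / (0.13 − 0.0359) = 1.769 m³/s.
= 1769 L/s.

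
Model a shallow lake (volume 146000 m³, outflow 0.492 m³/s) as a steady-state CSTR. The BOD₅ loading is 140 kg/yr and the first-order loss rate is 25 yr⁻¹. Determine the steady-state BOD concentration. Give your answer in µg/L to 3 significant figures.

7.30 µg/L

Outflow Q = 0.492 m³/s × 3.156e+07 s/yr = 1.553e+07 m³/yr.
Steady-state CSTR mass balance: W = Q·C + k·V·C, so C = W/(Q + kV).
Q + kV = 1.553e+07 + 25·146000 = 1.918e+07 m³/yr.
C = 140/1.918e+07 = 7.301e-06 kg/m³ = 0.007301 mg/L = 7.301 µg/L.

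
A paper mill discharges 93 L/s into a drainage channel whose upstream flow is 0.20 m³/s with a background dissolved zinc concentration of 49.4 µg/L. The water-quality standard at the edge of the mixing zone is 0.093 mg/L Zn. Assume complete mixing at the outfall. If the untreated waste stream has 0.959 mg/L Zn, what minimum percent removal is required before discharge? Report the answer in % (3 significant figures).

80.5 %

93 L/s = 0.093 m³/s.
49.4 µg/L = 0.0494 mg/L.
Mass balance: 0.093·0.293 = 0.093·Cₑ + 0.2·0.0494.
Cₑ = (0.02725 − 0.00988) / 0.093 = 0.1868 mg/L.
Required removal = 1 − 0.1868/0.959 = 80.53 %.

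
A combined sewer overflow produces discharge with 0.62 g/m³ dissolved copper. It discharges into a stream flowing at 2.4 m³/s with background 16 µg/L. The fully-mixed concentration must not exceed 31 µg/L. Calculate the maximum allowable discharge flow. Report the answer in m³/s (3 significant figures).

16 µg/L = 0.016 mg/L.
31 µg/L = 0.031 mg/L.
Mass balance at complete mixing: C_std·(Q_w + Q_r) = Q_w·C_e + Q_r·C_b.
Rearranging, Q_w = Q_r·(C_std − C_b)/(C_e − C_std) = 2.4·(0.031 − 0.016) / (0.62 − 0.031) = 0.06112 m³/s.

0.0611 m³/s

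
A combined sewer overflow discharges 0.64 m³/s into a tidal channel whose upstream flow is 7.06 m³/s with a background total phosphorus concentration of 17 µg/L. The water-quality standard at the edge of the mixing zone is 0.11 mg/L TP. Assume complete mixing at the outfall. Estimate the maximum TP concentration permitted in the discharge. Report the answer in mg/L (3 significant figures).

1.14 mg/L

17 µg/L = 0.017 mg/L.
Mass balance: 0.11·7.7 = 0.64·Cₑ + 7.06·0.017.
Cₑ = (0.847 − 0.12) / 0.64 = 1.136 mg/L.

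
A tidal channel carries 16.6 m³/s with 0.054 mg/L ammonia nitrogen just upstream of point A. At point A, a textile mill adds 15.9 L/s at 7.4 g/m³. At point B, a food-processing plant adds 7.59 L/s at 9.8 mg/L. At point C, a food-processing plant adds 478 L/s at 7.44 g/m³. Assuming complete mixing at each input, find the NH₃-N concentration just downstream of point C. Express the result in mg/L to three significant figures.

15.9 L/s = 0.0159 m³/s.
After input A: C = (16.6·0.054 + 0.0159·7.4) / 16.62 = 0.06103 mg/L.
7.59 L/s = 0.00759 m³/s.
After input B: C = (16.62·0.06103 + 0.00759·9.8) / 16.62 = 0.06548 mg/L.
478 L/s = 0.478 m³/s.
After input C: C = (16.62·0.06548 + 0.478·7.44) / 17.1 = 0.2716 mg/L.

0.272 mg/L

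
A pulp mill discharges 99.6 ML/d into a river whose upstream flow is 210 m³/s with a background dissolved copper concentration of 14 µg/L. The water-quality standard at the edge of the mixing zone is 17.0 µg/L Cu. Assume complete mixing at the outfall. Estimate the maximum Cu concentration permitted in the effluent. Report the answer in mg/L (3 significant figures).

0.564 mg/L

99.6 ML/d = 1.153 m³/s.
14 µg/L = 0.014 mg/L.
17.0 µg/L = 0.017 mg/L.
Mass balance: 0.017·211.2 = 1.153·Cₑ + 210·0.014.
Cₑ = (3.59 − 2.94) / 1.153 = 0.5635 mg/L.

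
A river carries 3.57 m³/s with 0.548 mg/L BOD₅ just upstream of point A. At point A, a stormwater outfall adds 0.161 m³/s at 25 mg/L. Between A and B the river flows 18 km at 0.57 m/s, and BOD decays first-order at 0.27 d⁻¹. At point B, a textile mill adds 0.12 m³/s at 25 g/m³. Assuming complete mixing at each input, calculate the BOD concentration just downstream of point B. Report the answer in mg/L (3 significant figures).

After input A: C = (3.57·0.548 + 0.161·25) / 3.731 = 1.603 mg/L.
Over the 18 km reach to input B (t = 3.158e+04 s = 0.3655 d), decay gives C = 1.603·exp(−0.27·0.3655) = 1.453 mg/L.
After input B: C = (3.731·1.453 + 0.12·25) / 3.851 = 2.186 mg/L.

2.19 mg/L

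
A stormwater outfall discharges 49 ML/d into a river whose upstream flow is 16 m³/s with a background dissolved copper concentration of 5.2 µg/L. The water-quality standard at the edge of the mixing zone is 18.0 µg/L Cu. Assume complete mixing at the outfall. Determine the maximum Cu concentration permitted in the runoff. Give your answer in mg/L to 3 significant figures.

49 ML/d = 0.5671 m³/s.
5.2 µg/L = 0.0052 mg/L.
18.0 µg/L = 0.018 mg/L.
Mass balance: 0.018·16.57 = 0.5671·Cₑ + 16·0.0052.
Cₑ = (0.2982 − 0.0832) / 0.5671 = 0.3791 mg/L.

0.379 mg/L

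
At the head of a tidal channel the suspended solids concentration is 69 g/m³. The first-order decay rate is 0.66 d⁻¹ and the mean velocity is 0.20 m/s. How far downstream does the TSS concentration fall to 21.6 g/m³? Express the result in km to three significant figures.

From C = C₀·e^(−kt), t = ln(C₀/C)/k = ln(69/21.6)/0.66 = 1.161/0.66 = 1.76 d.
Distance = v·t = 0.20 m/s × 1.52e+05 s = 3.041e+04 m = 30.41 km.

30.4 km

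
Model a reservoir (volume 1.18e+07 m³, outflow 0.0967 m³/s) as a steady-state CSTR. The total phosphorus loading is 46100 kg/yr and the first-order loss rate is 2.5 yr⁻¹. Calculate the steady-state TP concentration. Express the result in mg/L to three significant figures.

Outflow Q = 0.0967 m³/s × 3.156e+07 s/yr = 3.052e+06 m³/yr.
Steady-state CSTR mass balance: W = Q·C + k·V·C, so C = W/(Q + kV).
Q + kV = 3.052e+06 + 2.5·1.18e+07 = 3.255e+07 m³/yr.
C = 46100/3.255e+07 = 0.001416 kg/m³ = 1.416 mg/L.

1.42 mg/L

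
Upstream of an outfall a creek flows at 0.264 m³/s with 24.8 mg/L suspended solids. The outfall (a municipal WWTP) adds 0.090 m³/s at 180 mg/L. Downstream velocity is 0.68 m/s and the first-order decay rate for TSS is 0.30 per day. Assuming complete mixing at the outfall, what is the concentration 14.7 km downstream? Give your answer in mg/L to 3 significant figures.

59.6 mg/L

After complete mixing, C₀ = (0.09·180 + 0.264·24.8) / 0.354 = 64.26 mg/L.
Travel time t = 1.47e+04 m / 0.68 m/s = 2.162e+04 s = 0.2502 d.
C = 64.26·exp(−0.30·0.2502) = 64.26·0.9277 = 59.61 mg/L.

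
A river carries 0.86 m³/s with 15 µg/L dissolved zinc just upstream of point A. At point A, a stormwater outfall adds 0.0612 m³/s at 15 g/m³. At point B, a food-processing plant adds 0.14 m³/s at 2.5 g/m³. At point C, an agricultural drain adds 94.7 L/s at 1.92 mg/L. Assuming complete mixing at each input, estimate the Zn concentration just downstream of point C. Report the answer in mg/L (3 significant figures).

1.27 mg/L

15 µg/L = 0.015 mg/L.
After input A: C = (0.86·0.015 + 0.0612·15) / 0.9212 = 1.011 mg/L.
After input B: C = (0.9212·1.011 + 0.14·2.5) / 1.061 = 1.207 mg/L.
94.7 L/s = 0.0947 m³/s.
After input C: C = (1.061·1.207 + 0.0947·1.92) / 1.156 = 1.265 mg/L.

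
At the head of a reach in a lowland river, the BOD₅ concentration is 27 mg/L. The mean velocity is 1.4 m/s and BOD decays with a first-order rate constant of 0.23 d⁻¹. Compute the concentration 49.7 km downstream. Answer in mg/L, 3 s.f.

24.6 mg/L

Travel time t = 49.7 km / 1.4 m/s = 4.97e+04/1.4 = 3.55e+04 s = 0.4109 d.
First-order decay: C = 27·exp(−0.23·0.4109) = 27·0.9098 = 24.57 mg/L.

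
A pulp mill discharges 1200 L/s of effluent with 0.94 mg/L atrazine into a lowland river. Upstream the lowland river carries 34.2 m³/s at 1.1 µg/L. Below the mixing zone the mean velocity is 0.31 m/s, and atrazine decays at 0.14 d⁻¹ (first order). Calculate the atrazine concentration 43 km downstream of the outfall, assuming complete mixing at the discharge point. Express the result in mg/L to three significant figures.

0.0263 mg/L

1200 L/s = 1.2 m³/s.
1.1 µg/L = 0.0011 mg/L.
After complete mixing, C₀ = (1.2·0.94 + 34.2·0.0011) / 35.4 = 0.03293 mg/L.
Travel time t = 4.3e+04 m / 0.31 m/s = 1.387e+05 s = 1.605 d.
C = 0.03293·exp(−0.14·1.605) = 0.03293·0.7987 = 0.0263 mg/L.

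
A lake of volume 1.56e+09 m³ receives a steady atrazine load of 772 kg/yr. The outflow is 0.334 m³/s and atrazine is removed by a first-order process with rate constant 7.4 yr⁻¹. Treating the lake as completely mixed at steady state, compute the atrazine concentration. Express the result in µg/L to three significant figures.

0.0668 µg/L

Outflow Q = 0.334 m³/s × 3.156e+07 s/yr = 1.054e+07 m³/yr.
Steady-state CSTR mass balance: W = Q·C + k·V·C, so C = W/(Q + kV).
Q + kV = 1.054e+07 + 7.4·1.56e+09 = 1.155e+10 m³/yr.
C = 772/1.155e+10 = 6.681e-08 kg/m³ = 6.681e-05 mg/L = 0.06681 µg/L.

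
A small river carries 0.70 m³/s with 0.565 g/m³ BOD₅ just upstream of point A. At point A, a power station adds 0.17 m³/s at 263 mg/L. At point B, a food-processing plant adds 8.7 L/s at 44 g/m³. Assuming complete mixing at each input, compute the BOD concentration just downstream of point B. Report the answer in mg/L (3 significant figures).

After input A: C = (0.7·0.565 + 0.17·263) / 0.87 = 51.85 mg/L.
8.7 L/s = 0.0087 m³/s.
After input B: C = (0.87·51.85 + 0.0087·44) / 0.8787 = 51.77 mg/L.

51.8 mg/L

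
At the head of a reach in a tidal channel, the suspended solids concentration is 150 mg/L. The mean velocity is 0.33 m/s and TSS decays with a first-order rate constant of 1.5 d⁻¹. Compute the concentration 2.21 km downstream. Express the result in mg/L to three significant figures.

Travel time t = 2.21 km / 0.33 m/s = 2210/0.33 = 6697 s = 0.07751 d.
First-order decay: C = 150·exp(−1.5·0.07751) = 150·0.8902 = 133.5 mg/L.

134 mg/L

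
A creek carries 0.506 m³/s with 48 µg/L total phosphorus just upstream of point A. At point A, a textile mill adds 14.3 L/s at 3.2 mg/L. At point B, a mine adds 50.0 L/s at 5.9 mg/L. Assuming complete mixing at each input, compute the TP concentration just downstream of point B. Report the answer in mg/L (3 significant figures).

48 µg/L = 0.048 mg/L.
14.3 L/s = 0.0143 m³/s.
After input A: C = (0.506·0.048 + 0.0143·3.2) / 0.5203 = 0.1346 mg/L.
50.0 L/s = 0.05 m³/s.
After input B: C = (0.5203·0.1346 + 0.05·5.9) / 0.5703 = 0.6401 mg/L.

0.640 mg/L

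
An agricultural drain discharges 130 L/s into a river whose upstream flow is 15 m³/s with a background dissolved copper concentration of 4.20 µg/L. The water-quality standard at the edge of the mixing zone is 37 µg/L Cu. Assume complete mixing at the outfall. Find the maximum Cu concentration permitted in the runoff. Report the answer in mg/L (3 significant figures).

3.82 mg/L

130 L/s = 0.13 m³/s.
4.20 µg/L = 0.0042 mg/L.
37 µg/L = 0.037 mg/L.
Mass balance: 0.037·15.13 = 0.13·Cₑ + 15·0.0042.
Cₑ = (0.5598 − 0.063) / 0.13 = 3.822 mg/L.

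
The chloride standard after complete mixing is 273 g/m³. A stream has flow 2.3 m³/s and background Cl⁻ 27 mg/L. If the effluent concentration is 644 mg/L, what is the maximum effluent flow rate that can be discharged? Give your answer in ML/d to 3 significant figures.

132 ML/d

Mass balance at complete mixing: C_std·(Q_w + Q_r) = Q_w·C_e + Q_r·C_b.
Rearranging, Q_w = Q_r·(C_std − C_b)/(C_e − C_std) = 2.3·(273 − 27) / (644 − 273) = 1.525 m³/s.
= 131.8 ML/d.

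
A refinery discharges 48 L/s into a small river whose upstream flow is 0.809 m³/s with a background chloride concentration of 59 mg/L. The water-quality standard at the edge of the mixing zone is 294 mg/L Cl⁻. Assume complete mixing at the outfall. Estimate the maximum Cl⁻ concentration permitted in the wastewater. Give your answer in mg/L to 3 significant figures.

4250 mg/L

48 L/s = 0.048 m³/s.
Mass balance: 294·0.857 = 0.048·Cₑ + 0.809·59.
Cₑ = (252 − 47.73) / 0.048 = 4255 mg/L.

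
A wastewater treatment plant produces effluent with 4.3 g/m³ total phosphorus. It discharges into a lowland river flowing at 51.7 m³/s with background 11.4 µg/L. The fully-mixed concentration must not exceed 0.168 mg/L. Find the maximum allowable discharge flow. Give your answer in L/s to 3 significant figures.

1960 L/s

11.4 µg/L = 0.0114 mg/L.
Mass balance at complete mixing: C_std·(Q_w + Q_r) = Q_w·C_e + Q_r·C_b.
Rearranging, Q_w = Q_r·(C_std − C_b)/(C_e − C_std) = 51.7·(0.168 − 0.0114) / (4.3 − 0.168) = 1.959 m³/s.
= 1959 L/s.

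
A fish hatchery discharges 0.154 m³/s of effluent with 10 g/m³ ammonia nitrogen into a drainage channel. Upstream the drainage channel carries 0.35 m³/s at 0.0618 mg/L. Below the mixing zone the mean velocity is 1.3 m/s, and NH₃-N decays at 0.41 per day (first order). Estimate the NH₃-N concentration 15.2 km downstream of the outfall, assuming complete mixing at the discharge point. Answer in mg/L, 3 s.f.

After complete mixing, C₀ = (0.154·10 + 0.35·0.0618) / 0.504 = 3.098 mg/L.
Travel time t = 1.52e+04 m / 1.3 m/s = 1.169e+04 s = 0.1353 d.
C = 3.098·exp(−0.41·0.1353) = 3.098·0.946 = 2.931 mg/L.

2.93 mg/L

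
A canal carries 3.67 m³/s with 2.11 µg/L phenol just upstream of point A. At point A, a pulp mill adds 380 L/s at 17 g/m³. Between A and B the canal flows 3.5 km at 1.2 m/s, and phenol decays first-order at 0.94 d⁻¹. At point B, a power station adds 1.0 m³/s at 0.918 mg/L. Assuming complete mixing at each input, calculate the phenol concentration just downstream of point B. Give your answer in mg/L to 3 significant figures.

2.11 µg/L = 0.00211 mg/L.
380 L/s = 0.38 m³/s.
After input A: C = (3.67·0.00211 + 0.38·17) / 4.05 = 1.597 mg/L.
Over the 3.5 km reach to input B (t = 2917 s = 0.03376 d), decay gives C = 1.597·exp(−0.94·0.03376) = 1.547 mg/L.
After input B: C = (4.05·1.547 + 1·0.918) / 5.05 = 1.423 mg/L.

1.42 mg/L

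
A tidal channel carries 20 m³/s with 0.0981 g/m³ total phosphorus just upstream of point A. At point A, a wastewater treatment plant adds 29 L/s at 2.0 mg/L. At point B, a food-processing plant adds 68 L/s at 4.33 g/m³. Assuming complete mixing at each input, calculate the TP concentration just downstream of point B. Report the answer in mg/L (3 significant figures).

0.115 mg/L

29 L/s = 0.029 m³/s.
After input A: C = (20·0.0981 + 0.029·2) / 20.03 = 0.1009 mg/L.
68 L/s = 0.068 m³/s.
After input B: C = (20.03·0.1009 + 0.068·4.33) / 20.1 = 0.1152 mg/L.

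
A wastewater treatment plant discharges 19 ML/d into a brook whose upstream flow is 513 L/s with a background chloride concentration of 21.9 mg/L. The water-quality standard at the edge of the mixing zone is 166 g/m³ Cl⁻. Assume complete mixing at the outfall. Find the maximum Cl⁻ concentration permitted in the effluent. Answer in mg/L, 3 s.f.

502 mg/L

19 ML/d = 0.2199 m³/s.
513 L/s = 0.513 m³/s.
Mass balance: 166·0.7329 = 0.2199·Cₑ + 0.513·21.9.
Cₑ = (121.7 − 11.23) / 0.2199 = 502.2 mg/L.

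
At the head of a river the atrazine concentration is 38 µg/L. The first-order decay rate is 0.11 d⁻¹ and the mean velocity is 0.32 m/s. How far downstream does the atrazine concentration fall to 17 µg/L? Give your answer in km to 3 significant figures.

202 km

From C = C₀·e^(−kt), t = ln(C₀/C)/k = ln(38/17)/0.11 = 0.8044/0.11 = 7.312 d.
Distance = v·t = 0.32 m/s × 6.318e+05 s = 2.022e+05 m = 202.2 km.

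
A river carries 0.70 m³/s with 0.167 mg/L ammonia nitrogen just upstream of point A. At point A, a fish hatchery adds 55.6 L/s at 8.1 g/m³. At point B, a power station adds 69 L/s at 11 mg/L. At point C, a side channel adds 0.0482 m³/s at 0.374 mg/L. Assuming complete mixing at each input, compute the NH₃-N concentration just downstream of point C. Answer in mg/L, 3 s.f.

55.6 L/s = 0.0556 m³/s.
After input A: C = (0.7·0.167 + 0.0556·8.1) / 0.7556 = 0.7507 mg/L.
69 L/s = 0.069 m³/s.
After input B: C = (0.7556·0.7507 + 0.069·11) / 0.8246 = 1.608 mg/L.
After input C: C = (0.8246·1.608 + 0.0482·0.374) / 0.8728 = 1.54 mg/L.

1.54 mg/L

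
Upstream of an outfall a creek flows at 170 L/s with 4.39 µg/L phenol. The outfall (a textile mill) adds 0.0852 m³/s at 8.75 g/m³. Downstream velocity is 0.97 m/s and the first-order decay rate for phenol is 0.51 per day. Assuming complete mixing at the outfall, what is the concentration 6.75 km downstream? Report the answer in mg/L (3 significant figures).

170 L/s = 0.17 m³/s.
4.39 µg/L = 0.00439 mg/L.
After complete mixing, C₀ = (0.0852·8.75 + 0.17·0.00439) / 0.2552 = 2.924 mg/L.
Travel time t = 6750 m / 0.97 m/s = 6959 s = 0.08054 d.
C = 2.924·exp(−0.51·0.08054) = 2.924·0.9598 = 2.806 mg/L.

2.81 mg/L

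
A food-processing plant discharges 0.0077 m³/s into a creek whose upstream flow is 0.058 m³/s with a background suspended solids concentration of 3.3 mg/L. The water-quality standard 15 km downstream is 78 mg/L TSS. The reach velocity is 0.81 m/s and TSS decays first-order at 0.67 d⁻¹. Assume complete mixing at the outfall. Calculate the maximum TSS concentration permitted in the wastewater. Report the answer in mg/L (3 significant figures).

743 mg/L

Travel time to the compliance point: t = 1.5e+04/0.81 = 1.852e+04 s = 0.2143 d; decay factor exp(−0.67·0.2143) = 0.8662.
So the concentration just after mixing may be at most 78/0.8662 = 90.05 mg/L.
Mass balance: 90.05·0.0657 = 0.0077·Cₑ + 0.058·3.3.
Cₑ = (5.916 − 0.1914) / 0.0077 = 743.5 mg/L.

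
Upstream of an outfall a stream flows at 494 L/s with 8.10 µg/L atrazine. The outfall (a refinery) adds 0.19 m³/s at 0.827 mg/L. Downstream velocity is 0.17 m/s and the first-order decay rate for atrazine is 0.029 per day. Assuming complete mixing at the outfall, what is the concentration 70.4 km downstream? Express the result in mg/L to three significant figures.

0.205 mg/L

494 L/s = 0.494 m³/s.
8.10 µg/L = 0.0081 mg/L.
After complete mixing, C₀ = (0.19·0.827 + 0.494·0.0081) / 0.684 = 0.2356 mg/L.
Travel time t = 7.04e+04 m / 0.17 m/s = 4.141e+05 s = 4.793 d.
C = 0.2356·exp(−0.029·4.793) = 0.2356·0.8702 = 0.205 mg/L.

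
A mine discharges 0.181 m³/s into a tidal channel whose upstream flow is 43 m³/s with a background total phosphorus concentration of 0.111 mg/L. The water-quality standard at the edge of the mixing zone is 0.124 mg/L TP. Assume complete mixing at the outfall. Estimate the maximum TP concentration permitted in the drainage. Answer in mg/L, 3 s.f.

3.21 mg/L

Mass balance: 0.124·43.18 = 0.181·Cₑ + 43·0.111.
Cₑ = (5.354 − 4.773) / 0.181 = 3.212 mg/L.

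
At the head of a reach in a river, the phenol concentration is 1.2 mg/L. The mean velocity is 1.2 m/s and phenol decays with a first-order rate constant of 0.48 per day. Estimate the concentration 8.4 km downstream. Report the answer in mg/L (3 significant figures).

1.15 mg/L

Travel time t = 8.4 km / 1.2 m/s = 8400/1.2 = 7000 s = 0.08102 d.
First-order decay: C = 1.2·exp(−0.48·0.08102) = 1.2·0.9619 = 1.154 mg/L.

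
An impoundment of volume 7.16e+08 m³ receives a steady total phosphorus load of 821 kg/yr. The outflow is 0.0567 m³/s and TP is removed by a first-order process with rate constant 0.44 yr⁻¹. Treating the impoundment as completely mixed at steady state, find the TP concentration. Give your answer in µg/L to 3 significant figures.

Outflow Q = 0.0567 m³/s × 3.156e+07 s/yr = 1.789e+06 m³/yr.
Steady-state CSTR mass balance: W = Q·C + k·V·C, so C = W/(Q + kV).
Q + kV = 1.789e+06 + 0.44·7.16e+08 = 3.168e+08 m³/yr.
C = 821/3.168e+08 = 2.591e-06 kg/m³ = 0.002591 mg/L = 2.591 µg/L.

2.59 µg/L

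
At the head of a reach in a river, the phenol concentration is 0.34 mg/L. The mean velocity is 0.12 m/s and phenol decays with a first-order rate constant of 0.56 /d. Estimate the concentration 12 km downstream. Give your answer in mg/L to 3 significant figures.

0.178 mg/L

Travel time t = 12 km / 0.12 m/s = 1.2e+04/0.12 = 1e+05 s = 1.157 d.
First-order decay: C = 0.34·exp(−0.56·1.157) = 0.34·0.523 = 0.1778 mg/L.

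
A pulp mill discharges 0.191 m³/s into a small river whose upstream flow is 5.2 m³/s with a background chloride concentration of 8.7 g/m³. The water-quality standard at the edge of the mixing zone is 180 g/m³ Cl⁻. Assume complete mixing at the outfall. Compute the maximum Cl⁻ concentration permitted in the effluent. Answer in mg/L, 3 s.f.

Mass balance: 180·5.391 = 0.191·Cₑ + 5.2·8.7.
Cₑ = (970.4 − 45.24) / 0.191 = 4844 mg/L.

4840 mg/L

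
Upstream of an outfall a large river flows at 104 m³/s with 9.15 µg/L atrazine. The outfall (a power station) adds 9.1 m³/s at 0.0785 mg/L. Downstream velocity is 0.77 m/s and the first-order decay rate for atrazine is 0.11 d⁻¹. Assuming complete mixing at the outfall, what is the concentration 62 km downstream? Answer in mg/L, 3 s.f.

0.0133 mg/L

9.15 µg/L = 0.00915 mg/L.
After complete mixing, C₀ = (9.1·0.0785 + 104·0.00915) / 113.1 = 0.01473 mg/L.
Travel time t = 6.2e+04 m / 0.77 m/s = 8.052e+04 s = 0.9319 d.
C = 0.01473·exp(−0.11·0.9319) = 0.01473·0.9026 = 0.01329 mg/L.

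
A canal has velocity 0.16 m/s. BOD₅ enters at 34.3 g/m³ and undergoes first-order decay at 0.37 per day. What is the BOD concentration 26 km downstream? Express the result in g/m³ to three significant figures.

17.1 g/m³

Travel time t = 26 km / 0.16 m/s = 2.6e+04/0.16 = 1.625e+05 s = 1.881 d.
First-order decay: C = 34.3·exp(−0.37·1.881) = 34.3·0.4986 = 17.1 g/m³.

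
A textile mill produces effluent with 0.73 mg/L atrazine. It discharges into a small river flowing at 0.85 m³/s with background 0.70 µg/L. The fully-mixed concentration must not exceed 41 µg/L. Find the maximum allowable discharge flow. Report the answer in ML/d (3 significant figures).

0.70 µg/L = 0.0007 mg/L.
41 µg/L = 0.041 mg/L.
Mass balance at complete mixing: C_std·(Q_w + Q_r) = Q_w·C_e + Q_r·C_b.
Rearranging, Q_w = Q_r·(C_std − C_b)/(C_e − C_std) = 0.85·(0.041 − 0.0007) / (0.73 − 0.041) = 0.04972 m³/s.
= 4.296 ML/d.

4.30 ML/d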